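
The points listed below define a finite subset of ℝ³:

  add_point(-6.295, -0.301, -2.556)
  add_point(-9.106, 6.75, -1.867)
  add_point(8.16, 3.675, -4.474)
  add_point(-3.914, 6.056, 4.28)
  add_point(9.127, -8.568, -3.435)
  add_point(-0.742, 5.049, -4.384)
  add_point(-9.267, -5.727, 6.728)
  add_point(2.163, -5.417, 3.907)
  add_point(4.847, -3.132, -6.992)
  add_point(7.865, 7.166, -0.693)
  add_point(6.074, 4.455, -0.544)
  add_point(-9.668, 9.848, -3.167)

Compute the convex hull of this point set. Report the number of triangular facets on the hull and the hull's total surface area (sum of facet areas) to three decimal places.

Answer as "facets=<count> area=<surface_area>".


facets=14 area=815.820

Hull vertices (9/12): indices [0, 2, 3, 4, 6, 7, 8, 9, 11].

Triangle areas on the boundary:
  f1: (p0, p6, p11) → 54.1081
  f2: (p0, p8, p11) → 57.8323
  f3: (p0, p6, p4) → 97.6244
  f4: (p0, p8, p4) → 41.6898
  f5: (p3, p6, p11) → 64.8625
  f6: (p3, p9, p11) → 63.7415
  f7: (p7, p6, p4) → 37.7924
  f8: (p7, p9, p4) → 75.2829
  f9: (p7, p3, p6) → 68.7664
  f10: (p7, p3, p9) → 77.6231
  f11: (p2, p8, p4) → 30.2488
  f12: (p2, p9, p4) → 25.0378
  f13: (p2, p8, p11) → 75.1264
  f14: (p2, p9, p11) → 46.0834
Σ area = 815.820

Check V−E+F: 9 − 21 + 14 = 2.


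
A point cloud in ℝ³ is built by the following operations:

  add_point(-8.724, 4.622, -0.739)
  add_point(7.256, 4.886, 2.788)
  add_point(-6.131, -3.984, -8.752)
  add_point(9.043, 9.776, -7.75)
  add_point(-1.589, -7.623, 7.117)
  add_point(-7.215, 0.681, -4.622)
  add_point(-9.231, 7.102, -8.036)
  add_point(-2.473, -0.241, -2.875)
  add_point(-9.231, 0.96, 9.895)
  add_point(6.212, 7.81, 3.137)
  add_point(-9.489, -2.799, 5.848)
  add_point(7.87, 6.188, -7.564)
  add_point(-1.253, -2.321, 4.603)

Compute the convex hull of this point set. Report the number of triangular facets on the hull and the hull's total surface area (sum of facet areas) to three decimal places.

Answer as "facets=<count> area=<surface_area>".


Extreme-point indices: [1, 2, 3, 4, 6, 8, 9, 10, 11] — 9 of 13 on the boundary.

Per-facet area ½‖(b−a)×(c−a)‖:
  f1: (p2, p4, p10) → 69.8673
  f2: (p6, p2, p10) → 84.9790
  f3: (p6, p2, p3) → 105.6705
  f4: (p9, p6, p3) → 101.9659
  f5: (p11, p2, p3) → 19.5003
  f6: (p11, p2, p4) → 144.8318
  f7: (p8, p6, p10) → 46.1944
  f8: (p8, p9, p6) → 151.8946
  f9: (p8, p4, p10) → 25.2429
  f10: (p8, p9, p4) → 100.2456
  f11: (p1, p9, p4) → 21.2532
  f12: (p1, p11, p4) → 76.2552
  f13: (p1, p9, p3) → 17.8322
  f14: (p1, p11, p3) → 19.4089
Σ area = 985.142

Euler characteristic 9−21+14 = 2 ✓

facets=14 area=985.142


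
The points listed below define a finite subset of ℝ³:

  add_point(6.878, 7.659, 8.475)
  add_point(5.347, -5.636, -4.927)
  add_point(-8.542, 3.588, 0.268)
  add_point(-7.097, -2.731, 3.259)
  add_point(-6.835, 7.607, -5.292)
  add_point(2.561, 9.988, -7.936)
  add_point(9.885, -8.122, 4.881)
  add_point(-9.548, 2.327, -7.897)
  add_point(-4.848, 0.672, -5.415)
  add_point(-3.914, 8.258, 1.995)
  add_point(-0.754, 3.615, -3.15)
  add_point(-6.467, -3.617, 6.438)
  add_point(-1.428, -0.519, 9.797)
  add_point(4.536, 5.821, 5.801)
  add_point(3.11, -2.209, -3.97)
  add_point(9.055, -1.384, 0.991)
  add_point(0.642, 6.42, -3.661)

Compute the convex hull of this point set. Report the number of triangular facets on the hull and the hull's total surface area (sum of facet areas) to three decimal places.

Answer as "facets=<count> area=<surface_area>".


facets=20 area=1033.960

Points on the hull: [0, 1, 2, 3, 4, 5, 6, 7, 9, 11, 12, 15] (12 of 17).

Area of each hull facet:
  f1: (p1, p5, p7) → 107.4290
  f2: (p11, p12, p6) → 48.5494
  f3: (p11, p1, p6) → 87.6868
  f4: (p15, p1, p6) → 31.9619
  f5: (p15, p1, p5) → 63.1995
  f6: (p3, p1, p7) → 91.9377
  f7: (p3, p11, p1) → 24.2692
  f8: (p4, p5, p7) → 28.5932
  f9: (p4, p9, p5) → 39.2734
  f10: (p0, p9, p12) → 63.3512
  f11: (p0, p12, p6) → 82.8065
  f12: (p0, p15, p6) → 43.5745
  f13: (p0, p9, p5) → 75.4601
  f14: (p0, p15, p5) → 91.2193
  f15: (p2, p4, p9) → 22.4627
  f16: (p2, p11, p12) → 32.7274
  f17: (p2, p9, p12) → 40.0061
  f18: (p2, p4, p7) → 22.1989
  f19: (p2, p3, p7) → 28.3266
  f20: (p2, p3, p11) → 8.9264
Σ area = 1033.960

Euler characteristic 12−30+20 = 2 ✓


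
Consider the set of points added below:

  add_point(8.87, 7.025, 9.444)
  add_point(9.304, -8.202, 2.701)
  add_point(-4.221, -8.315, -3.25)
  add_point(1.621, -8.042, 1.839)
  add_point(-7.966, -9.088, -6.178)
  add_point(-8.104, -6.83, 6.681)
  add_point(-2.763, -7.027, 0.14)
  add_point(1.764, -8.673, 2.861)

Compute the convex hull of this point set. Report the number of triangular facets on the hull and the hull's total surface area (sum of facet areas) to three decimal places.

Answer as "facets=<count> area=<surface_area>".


facets=6 area=561.657

Extreme-point indices: [0, 1, 4, 5, 7] — 5 of 8 on the boundary.

Per-facet area ½‖(b−a)×(c−a)‖:
  f1: (p0, p1, p5) → 146.5953
  f2: (p4, p0, p5) → 140.5208
  f3: (p4, p0, p1) → 158.5311
  f4: (p7, p1, p5) → 16.5031
  f5: (p7, p4, p5) → 64.5768
  f6: (p7, p4, p1) → 34.9300
Σ area = 561.657

Euler: V−E+F = 5−9+6 = 2.


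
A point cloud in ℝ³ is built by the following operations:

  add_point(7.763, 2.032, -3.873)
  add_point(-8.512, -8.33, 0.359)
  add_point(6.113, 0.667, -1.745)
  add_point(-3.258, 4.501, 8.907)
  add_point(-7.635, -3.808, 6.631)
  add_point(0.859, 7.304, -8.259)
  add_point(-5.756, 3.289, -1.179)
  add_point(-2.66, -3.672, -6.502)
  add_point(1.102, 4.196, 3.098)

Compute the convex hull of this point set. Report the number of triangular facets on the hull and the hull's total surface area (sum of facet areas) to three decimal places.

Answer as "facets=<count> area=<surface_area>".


Hull vertices (9/9): indices [0, 1, 2, 3, 4, 5, 6, 7, 8].

Facet areas (half cross-product norm):
  f1: (p7, p5, p0) → 52.8430
  f2: (p8, p5, p0) → 46.1719
  f3: (p8, p3, p0) → 7.6288
  f4: (p8, p3, p5) → 28.4532
  f5: (p2, p3, p0) → 14.8855
  f6: (p2, p4, p3) → 70.6050
  f7: (p2, p4, p1) → 64.2200
  f8: (p2, p7, p1) → 51.6844
  f9: (p2, p7, p0) → 15.6023
  f10: (p6, p3, p5) → 48.8280
  f11: (p6, p4, p3) → 45.5150
  f12: (p6, p4, p1) → 41.0034
  f13: (p6, p7, p1) → 45.8381
  f14: (p6, p7, p5) → 46.3371
Σ area = 579.616

Euler characteristic 9−21+14 = 2 ✓

facets=14 area=579.616


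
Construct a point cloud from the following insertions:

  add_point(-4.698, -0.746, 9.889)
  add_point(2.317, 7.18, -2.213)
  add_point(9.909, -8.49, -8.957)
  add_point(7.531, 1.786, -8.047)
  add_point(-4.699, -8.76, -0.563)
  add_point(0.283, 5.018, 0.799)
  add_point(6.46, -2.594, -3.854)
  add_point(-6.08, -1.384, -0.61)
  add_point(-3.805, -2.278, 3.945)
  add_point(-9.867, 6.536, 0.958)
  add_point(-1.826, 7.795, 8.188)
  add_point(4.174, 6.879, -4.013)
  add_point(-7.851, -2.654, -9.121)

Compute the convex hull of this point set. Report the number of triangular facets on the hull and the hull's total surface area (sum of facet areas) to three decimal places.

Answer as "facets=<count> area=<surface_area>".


facets=16 area=948.340

Extreme-point indices: [0, 1, 2, 3, 4, 6, 9, 10, 11, 12] — 10 of 13 on the boundary.

Per-facet area ½‖(b−a)×(c−a)‖:
  f1: (p12, p4, p9) → 74.7228
  f2: (p12, p4, p2) → 91.4441
  f3: (p11, p12, p9) → 95.5718
  f4: (p0, p4, p9) → 81.3099
  f5: (p0, p10, p9) → 48.7383
  f6: (p0, p4, p2) → 102.3870
  f7: (p0, p10, p2) → 114.8798
  f8: (p1, p10, p9) → 57.1847
  f9: (p1, p11, p9) → 8.4482
  f10: (p1, p11, p10) → 6.0146
  f11: (p3, p11, p10) → 33.3609
  f12: (p3, p12, p2) → 84.7893
  f13: (p3, p11, p12) → 57.3591
  f14: (p6, p10, p2) → 11.1085
  f15: (p6, p3, p2) → 26.2473
  f16: (p6, p3, p10) → 54.7734
Σ area = 948.340

Check V−E+F: 10 − 24 + 16 = 2.


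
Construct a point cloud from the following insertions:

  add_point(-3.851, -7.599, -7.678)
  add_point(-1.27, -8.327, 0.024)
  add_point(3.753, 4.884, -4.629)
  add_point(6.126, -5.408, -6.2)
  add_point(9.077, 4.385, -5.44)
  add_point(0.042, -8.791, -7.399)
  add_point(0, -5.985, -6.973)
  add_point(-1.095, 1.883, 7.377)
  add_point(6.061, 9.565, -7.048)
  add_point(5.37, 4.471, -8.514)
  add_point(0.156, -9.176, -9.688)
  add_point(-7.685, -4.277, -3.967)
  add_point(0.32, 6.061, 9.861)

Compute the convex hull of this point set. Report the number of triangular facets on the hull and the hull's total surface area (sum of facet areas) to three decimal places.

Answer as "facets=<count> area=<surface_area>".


facets=16 area=744.228

Points on the hull: [0, 1, 3, 4, 7, 8, 9, 10, 11, 12] (10 of 13).

Area of each hull facet:
  f1: (p8, p12, p11) → 155.6749
  f2: (p8, p12, p4) → 54.7006
  f3: (p7, p12, p11) → 18.6023
  f4: (p7, p1, p11) → 53.6585
  f5: (p7, p1, p12) → 8.8917
  f6: (p3, p12, p4) → 90.8074
  f7: (p3, p1, p12) → 88.2828
  f8: (p3, p1, p10) → 36.0677
  f9: (p0, p8, p11) → 61.4002
  f10: (p0, p1, p11) → 24.3055
  f11: (p0, p1, p10) → 19.2752
  f12: (p9, p8, p4) → 12.4394
  f13: (p9, p3, p4) → 23.9043
  f14: (p9, p3, p10) → 38.1172
  f15: (p9, p0, p10) → 34.7923
  f16: (p9, p0, p8) → 23.3078
Σ area = 744.228

Euler: V−E+F = 10−24+16 = 2.


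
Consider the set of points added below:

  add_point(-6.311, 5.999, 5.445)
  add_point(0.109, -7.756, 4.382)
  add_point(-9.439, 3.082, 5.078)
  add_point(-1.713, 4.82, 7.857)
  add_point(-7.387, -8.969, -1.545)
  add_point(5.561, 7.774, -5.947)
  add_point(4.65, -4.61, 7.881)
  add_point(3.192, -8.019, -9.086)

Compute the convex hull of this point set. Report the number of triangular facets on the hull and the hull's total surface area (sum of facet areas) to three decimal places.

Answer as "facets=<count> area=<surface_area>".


Hull vertices (8/8): indices [0, 1, 2, 3, 4, 5, 6, 7].

Area of each hull facet:
  f1: (p6, p7, p5) → 130.0715
  f2: (p3, p6, p2) → 44.8242
  f3: (p3, p6, p5) → 89.8734
  f4: (p4, p5, p2) → 131.3499
  f5: (p4, p7, p5) → 105.6858
  f6: (p0, p5, p2) → 29.9701
  f7: (p0, p3, p2) → 9.7789
  f8: (p0, p3, p5) → 42.2441
  f9: (p1, p6, p7) → 41.8717
  f10: (p1, p4, p7) → 60.1385
  f11: (p1, p6, p2) → 47.1572
  f12: (p1, p4, p2) → 64.1386
Σ area = 797.104

Euler: V−E+F = 8−18+12 = 2.

facets=12 area=797.104


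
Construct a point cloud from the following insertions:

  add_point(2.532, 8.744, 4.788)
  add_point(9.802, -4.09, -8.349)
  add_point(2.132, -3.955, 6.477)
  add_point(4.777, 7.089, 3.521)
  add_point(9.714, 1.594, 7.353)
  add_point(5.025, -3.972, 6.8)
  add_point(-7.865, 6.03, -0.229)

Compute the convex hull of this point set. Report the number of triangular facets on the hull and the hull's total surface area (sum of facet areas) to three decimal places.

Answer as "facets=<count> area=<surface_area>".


facets=10 area=549.663

7 of the 7 inputs are extreme points: [0, 1, 2, 3, 4, 5, 6].

Triangle areas on the boundary:
  f1: (p0, p1, p6) → 116.4419
  f2: (p2, p1, p6) → 130.1006
  f3: (p2, p0, p6) → 74.4881
  f4: (p2, p4, p0) → 48.5831
  f5: (p3, p0, p1) → 13.4440
  f6: (p3, p4, p1) → 68.0077
  f7: (p3, p4, p0) → 10.1872
  f8: (p5, p4, p1) → 57.5836
  f9: (p5, p2, p1) → 22.6854
  f10: (p5, p2, p4) → 8.1415
Σ area = 549.663

Euler characteristic 7−15+10 = 2 ✓


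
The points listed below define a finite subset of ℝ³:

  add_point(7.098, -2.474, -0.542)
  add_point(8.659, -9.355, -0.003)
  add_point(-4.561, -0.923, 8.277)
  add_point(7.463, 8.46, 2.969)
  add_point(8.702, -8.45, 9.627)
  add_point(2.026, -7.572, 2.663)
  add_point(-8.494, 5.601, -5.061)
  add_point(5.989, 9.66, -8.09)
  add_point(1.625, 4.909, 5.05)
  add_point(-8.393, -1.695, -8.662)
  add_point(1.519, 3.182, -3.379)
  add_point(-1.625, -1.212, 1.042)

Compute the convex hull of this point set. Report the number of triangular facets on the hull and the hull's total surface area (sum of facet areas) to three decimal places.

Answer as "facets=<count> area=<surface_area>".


facets=14 area=1029.686

Hull vertices (9/12): indices [1, 2, 3, 4, 5, 6, 7, 8, 9].

Area of each hull facet:
  f1: (p9, p7, p6) → 61.8238
  f2: (p3, p7, p6) → 85.6613
  f3: (p2, p3, p4) → 116.6767
  f4: (p2, p5, p4) → 52.5893
  f5: (p2, p9, p6) → 62.4918
  f6: (p2, p5, p9) → 87.1415
  f7: (p1, p9, p7) → 170.3027
  f8: (p1, p5, p9) → 55.4299
  f9: (p1, p5, p4) → 32.9754
  f10: (p1, p3, p4) → 84.6400
  f11: (p1, p3, p7) → 101.4391
  f12: (p8, p3, p6) → 47.9565
  f13: (p8, p2, p6) → 63.8125
  f14: (p8, p2, p3) → 6.7453
Σ area = 1029.686

Euler: V−E+F = 9−21+14 = 2.


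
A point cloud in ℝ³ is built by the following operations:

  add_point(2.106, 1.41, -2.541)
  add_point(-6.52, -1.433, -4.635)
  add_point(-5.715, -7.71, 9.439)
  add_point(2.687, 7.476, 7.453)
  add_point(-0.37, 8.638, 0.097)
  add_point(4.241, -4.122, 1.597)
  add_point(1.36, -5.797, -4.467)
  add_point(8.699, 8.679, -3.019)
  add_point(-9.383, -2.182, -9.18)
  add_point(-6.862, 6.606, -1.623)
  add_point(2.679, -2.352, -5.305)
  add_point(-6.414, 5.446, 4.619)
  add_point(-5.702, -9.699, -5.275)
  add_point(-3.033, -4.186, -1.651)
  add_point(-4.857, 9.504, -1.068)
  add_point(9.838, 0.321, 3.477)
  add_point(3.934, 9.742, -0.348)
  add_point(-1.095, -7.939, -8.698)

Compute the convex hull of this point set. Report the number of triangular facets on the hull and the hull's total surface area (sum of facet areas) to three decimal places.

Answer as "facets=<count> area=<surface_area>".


Extreme-point indices: [2, 3, 5, 7, 8, 9, 11, 12, 14, 15, 16, 17] — 12 of 18 on the boundary.

Area of each hull facet:
  f1: (p11, p2, p8) → 111.4116
  f2: (p12, p2, p8) → 65.1982
  f3: (p14, p7, p8) → 100.8272
  f4: (p14, p7, p16) → 14.4400
  f5: (p3, p7, p15) → 53.8918
  f6: (p3, p7, p16) → 19.3518
  f7: (p3, p2, p15) → 92.7307
  f8: (p3, p11, p2) → 68.2782
  f9: (p3, p14, p16) → 36.1394
  f10: (p3, p14, p11) → 34.7369
  f11: (p5, p2, p15) → 39.4738
  f12: (p5, p12, p2) → 81.3966
  f13: (p17, p7, p15) → 96.9257
  f14: (p17, p5, p15) → 30.6492
  f15: (p17, p5, p12) → 36.5901
  f16: (p17, p7, p8) → 101.4031
  f17: (p17, p12, p8) → 27.3010
  f18: (p9, p11, p8) → 32.5854
  f19: (p9, p14, p8) → 12.0964
  f20: (p9, p14, p11) → 11.3417
Σ area = 1066.769

Euler characteristic 12−30+20 = 2 ✓

facets=20 area=1066.769


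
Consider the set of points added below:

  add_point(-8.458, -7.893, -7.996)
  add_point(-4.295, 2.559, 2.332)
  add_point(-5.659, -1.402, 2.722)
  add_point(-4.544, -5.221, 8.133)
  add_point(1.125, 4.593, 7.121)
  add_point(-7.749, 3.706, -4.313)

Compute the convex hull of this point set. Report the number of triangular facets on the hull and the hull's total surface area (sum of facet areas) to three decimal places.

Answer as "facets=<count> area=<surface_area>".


facets=6 area=348.581

5 of the 6 inputs are extreme points: [0, 1, 3, 4, 5].

Per-facet area ½‖(b−a)×(c−a)‖:
  f1: (p3, p4, p0) → 94.2878
  f2: (p1, p3, p4) → 36.0807
  f3: (p5, p4, p0) → 83.3703
  f4: (p5, p1, p4) → 15.1324
  f5: (p5, p3, p0) → 91.2623
  f6: (p5, p1, p3) → 28.4475
Σ area = 348.581

Euler characteristic 5−9+6 = 2 ✓


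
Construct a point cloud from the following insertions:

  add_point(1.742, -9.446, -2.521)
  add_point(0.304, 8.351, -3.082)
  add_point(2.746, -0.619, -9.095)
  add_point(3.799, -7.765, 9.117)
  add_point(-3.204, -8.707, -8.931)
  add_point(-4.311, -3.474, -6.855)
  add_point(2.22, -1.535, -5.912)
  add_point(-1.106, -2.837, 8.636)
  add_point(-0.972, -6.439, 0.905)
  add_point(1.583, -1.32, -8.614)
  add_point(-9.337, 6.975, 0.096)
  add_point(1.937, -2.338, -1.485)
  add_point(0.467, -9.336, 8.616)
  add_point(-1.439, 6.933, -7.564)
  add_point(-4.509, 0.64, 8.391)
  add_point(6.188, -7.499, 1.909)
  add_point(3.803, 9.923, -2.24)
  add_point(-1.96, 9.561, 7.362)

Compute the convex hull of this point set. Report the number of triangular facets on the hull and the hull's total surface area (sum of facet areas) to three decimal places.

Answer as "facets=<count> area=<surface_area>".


facets=20 area=990.924

Hull vertices (12/18): indices [0, 2, 3, 4, 5, 10, 12, 13, 14, 15, 16, 17].

Area of each hull facet:
  f1: (p2, p16, p15) → 84.6518
  f2: (p17, p16, p10) → 58.3241
  f3: (p13, p16, p10) → 44.2712
  f4: (p13, p2, p16) → 35.0086
  f5: (p13, p4, p2) → 40.1970
  f6: (p0, p2, p15) → 36.1197
  f7: (p0, p4, p2) → 39.2549
  f8: (p3, p16, p15) → 67.1080
  f9: (p3, p17, p16) → 102.6346
  f10: (p5, p4, p10) → 10.4901
  f11: (p5, p13, p10) → 57.8886
  f12: (p5, p13, p4) → 18.5240
  f13: (p12, p0, p15) → 29.5851
  f14: (p12, p3, p15) → 13.9214
  f15: (p12, p0, p4) → 31.9428
  f16: (p12, p4, p10) → 159.3528
  f17: (p14, p3, p17) → 48.0644
  f18: (p14, p12, p3) → 20.7206
  f19: (p14, p17, p10) → 46.7503
  f20: (p14, p12, p10) → 46.1139
Σ area = 990.924

Euler: V−E+F = 12−30+20 = 2.


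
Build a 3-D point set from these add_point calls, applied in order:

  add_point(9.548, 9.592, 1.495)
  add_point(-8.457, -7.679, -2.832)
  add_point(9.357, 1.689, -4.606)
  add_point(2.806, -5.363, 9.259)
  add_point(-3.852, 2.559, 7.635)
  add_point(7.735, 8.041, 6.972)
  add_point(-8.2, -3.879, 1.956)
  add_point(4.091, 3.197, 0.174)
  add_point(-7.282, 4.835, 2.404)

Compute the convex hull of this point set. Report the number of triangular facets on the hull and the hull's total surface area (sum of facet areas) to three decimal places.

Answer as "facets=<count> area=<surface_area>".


8 of the 9 inputs are extreme points: [0, 1, 2, 3, 4, 5, 6, 8].

Triangle areas on the boundary:
  f1: (p2, p3, p1) → 135.3744
  f2: (p8, p2, p1) → 121.5306
  f3: (p8, p2, p0) → 85.6444
  f4: (p6, p3, p1) → 37.3458
  f5: (p6, p8, p1) → 20.1339
  f6: (p5, p8, p0) → 47.7193
  f7: (p5, p2, p0) → 27.9543
  f8: (p5, p2, p3) → 92.8249
  f9: (p4, p5, p3) → 65.2145
  f10: (p4, p5, p8) → 41.0289
  f11: (p4, p6, p3) → 49.9908
  f12: (p4, p6, p8) → 28.3067
Σ area = 753.068

Check V−E+F: 8 − 18 + 12 = 2.

facets=12 area=753.068


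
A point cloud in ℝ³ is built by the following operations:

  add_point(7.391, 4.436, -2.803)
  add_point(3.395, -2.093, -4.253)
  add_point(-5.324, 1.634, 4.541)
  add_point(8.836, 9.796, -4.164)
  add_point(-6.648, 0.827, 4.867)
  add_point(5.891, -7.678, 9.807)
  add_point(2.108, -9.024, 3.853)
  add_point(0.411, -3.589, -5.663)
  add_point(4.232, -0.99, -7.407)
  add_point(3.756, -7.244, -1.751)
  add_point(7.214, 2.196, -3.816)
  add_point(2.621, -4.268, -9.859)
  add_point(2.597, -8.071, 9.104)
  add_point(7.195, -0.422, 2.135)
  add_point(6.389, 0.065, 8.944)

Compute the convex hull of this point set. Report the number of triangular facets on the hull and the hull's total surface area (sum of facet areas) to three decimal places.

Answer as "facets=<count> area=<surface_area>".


Extreme-point indices: [2, 3, 4, 5, 6, 7, 9, 10, 11, 12, 13, 14] — 12 of 15 on the boundary.

Facet areas (half cross-product norm):
  f1: (p11, p3, p4) → 140.3507
  f2: (p14, p5, p3) → 47.1314
  f3: (p10, p11, p3) → 27.6014
  f4: (p2, p3, p4) → 4.0978
  f5: (p2, p14, p4) → 7.6693
  f6: (p2, p14, p3) → 101.7039
  f7: (p12, p6, p4) → 35.0347
  f8: (p12, p6, p5) → 8.6318
  f9: (p12, p14, p4) → 57.6021
  f10: (p12, p14, p5) → 13.0787
  f11: (p7, p11, p4) → 6.9725
  f12: (p7, p6, p4) → 67.1501
  f13: (p7, p6, p11) → 21.0174
  f14: (p9, p6, p5) → 18.1055
  f15: (p9, p6, p11) → 10.5116
  f16: (p9, p10, p5) → 59.4725
  f17: (p9, p10, p11) → 39.7479
  f18: (p13, p5, p3) → 16.5045
  f19: (p13, p10, p3) → 22.7696
  f20: (p13, p10, p5) → 12.2688
Σ area = 717.422

Euler: V−E+F = 12−30+20 = 2.

facets=20 area=717.422


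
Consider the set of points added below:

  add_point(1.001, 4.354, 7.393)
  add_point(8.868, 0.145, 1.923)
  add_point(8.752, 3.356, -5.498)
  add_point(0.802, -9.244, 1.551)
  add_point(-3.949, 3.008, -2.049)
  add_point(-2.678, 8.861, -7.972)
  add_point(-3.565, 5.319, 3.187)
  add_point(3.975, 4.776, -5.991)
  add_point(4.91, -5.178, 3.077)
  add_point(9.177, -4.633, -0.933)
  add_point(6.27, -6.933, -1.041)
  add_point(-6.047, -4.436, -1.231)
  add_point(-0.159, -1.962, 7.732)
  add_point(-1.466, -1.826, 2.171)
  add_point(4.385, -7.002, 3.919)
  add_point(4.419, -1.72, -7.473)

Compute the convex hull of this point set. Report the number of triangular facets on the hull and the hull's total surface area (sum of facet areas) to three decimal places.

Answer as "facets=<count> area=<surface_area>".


facets=20 area=722.248

Points on the hull: [0, 1, 2, 3, 5, 6, 9, 10, 11, 12, 14, 15] (12 of 16).

Per-facet area ½‖(b−a)×(c−a)‖:
  f1: (p3, p12, p11) → 40.5316
  f2: (p15, p5, p11) → 76.7164
  f3: (p15, p3, p11) → 51.0381
  f4: (p6, p5, p11) → 64.2280
  f5: (p6, p12, p11) → 46.0934
  f6: (p14, p3, p12) → 18.7466
  f7: (p2, p15, p9) → 28.4085
  f8: (p2, p15, p5) → 42.9899
  f9: (p10, p15, p9) → 15.4500
  f10: (p10, p15, p3) → 25.8551
  f11: (p10, p14, p9) → 9.5029
  f12: (p10, p14, p3) → 12.6250
  f13: (p0, p6, p5) → 28.7107
  f14: (p0, p2, p5) → 92.3293
  f15: (p0, p6, p12) → 20.1695
  f16: (p1, p14, p12) → 33.5010
  f17: (p1, p0, p12) → 32.7326
  f18: (p1, p14, p9) → 20.0233
  f19: (p1, p2, p9) → 22.3537
  f20: (p1, p0, p2) → 40.2426
Σ area = 722.248

Euler characteristic 12−30+20 = 2 ✓


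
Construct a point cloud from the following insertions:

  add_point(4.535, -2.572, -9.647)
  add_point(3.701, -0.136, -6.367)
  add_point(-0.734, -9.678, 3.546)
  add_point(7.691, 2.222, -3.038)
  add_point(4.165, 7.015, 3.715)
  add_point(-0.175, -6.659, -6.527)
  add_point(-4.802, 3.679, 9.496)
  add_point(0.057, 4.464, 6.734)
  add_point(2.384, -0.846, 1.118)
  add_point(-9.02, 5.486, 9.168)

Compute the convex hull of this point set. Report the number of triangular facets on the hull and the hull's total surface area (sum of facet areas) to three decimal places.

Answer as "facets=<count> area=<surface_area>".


Points on the hull: [0, 1, 2, 3, 4, 5, 6, 7, 9] (9 of 10).

Per-facet area ½‖(b−a)×(c−a)‖:
  f1: (p0, p2, p3) → 67.0831
  f2: (p5, p2, p9) → 95.3653
  f3: (p5, p0, p9) → 72.9257
  f4: (p5, p0, p2) → 28.4557
  f5: (p4, p2, p3) → 71.4839
  f6: (p6, p2, p9) → 28.8424
  f7: (p6, p4, p9) → 20.9206
  f8: (p1, p0, p3) → 9.8534
  f9: (p1, p4, p3) → 23.7129
  f10: (p1, p0, p9) → 21.7703
  f11: (p1, p4, p9) → 86.6988
  f12: (p7, p4, p2) → 38.6260
  f13: (p7, p6, p2) → 40.8559
  f14: (p7, p6, p4) → 5.4085
Σ area = 612.003

Euler: V−E+F = 9−21+14 = 2.

facets=14 area=612.003


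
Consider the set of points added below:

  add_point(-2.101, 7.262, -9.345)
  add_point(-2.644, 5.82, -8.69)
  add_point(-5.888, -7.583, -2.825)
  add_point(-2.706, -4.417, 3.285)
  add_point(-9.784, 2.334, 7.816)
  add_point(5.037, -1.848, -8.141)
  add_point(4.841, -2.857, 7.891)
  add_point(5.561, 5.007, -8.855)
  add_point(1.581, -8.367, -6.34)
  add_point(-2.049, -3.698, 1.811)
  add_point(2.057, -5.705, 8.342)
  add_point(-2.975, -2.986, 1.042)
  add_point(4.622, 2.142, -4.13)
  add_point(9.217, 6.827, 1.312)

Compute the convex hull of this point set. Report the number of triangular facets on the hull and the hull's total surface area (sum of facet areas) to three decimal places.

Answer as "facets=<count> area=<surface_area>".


Points on the hull: [0, 1, 2, 4, 5, 6, 7, 8, 10, 13] (10 of 14).

Area of each hull facet:
  f1: (p0, p13, p4) → 142.9677
  f2: (p2, p10, p4) → 89.5103
  f3: (p2, p10, p8) → 56.5906
  f4: (p7, p0, p13) → 41.3888
  f5: (p6, p10, p8) → 29.8968
  f6: (p6, p13, p4) → 96.7567
  f7: (p6, p10, p4) → 28.2775
  f8: (p1, p0, p8) → 7.7707
  f9: (p1, p2, p8) → 59.7096
  f10: (p1, p0, p4) → 11.7475
  f11: (p1, p2, p4) → 109.0551
  f12: (p5, p0, p8) → 40.1542
  f13: (p5, p7, p0) → 27.0187
  f14: (p5, p7, p13) → 37.6975
  f15: (p5, p6, p13) → 81.9078
  f16: (p5, p6, p8) → 58.2712
Σ area = 918.721

Check V−E+F: 10 − 24 + 16 = 2.

facets=16 area=918.721


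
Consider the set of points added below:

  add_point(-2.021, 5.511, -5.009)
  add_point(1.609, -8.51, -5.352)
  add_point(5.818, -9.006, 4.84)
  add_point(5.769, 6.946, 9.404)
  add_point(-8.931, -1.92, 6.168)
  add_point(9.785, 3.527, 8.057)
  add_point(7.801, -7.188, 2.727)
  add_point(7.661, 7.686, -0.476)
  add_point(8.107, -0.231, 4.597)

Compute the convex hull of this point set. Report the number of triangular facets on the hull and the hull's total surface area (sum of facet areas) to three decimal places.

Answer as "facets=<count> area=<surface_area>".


facets=12 area=792.266

Points on the hull: [0, 1, 2, 3, 4, 5, 6, 7] (8 of 9).

Per-facet area ½‖(b−a)×(c−a)‖:
  f1: (p1, p2, p4) → 86.7848
  f2: (p0, p1, p4) → 102.6704
  f3: (p3, p2, p4) → 122.3095
  f4: (p3, p2, p5) → 33.3572
  f5: (p3, p0, p4) → 114.3549
  f6: (p6, p2, p5) → 19.8392
  f7: (p6, p1, p2) → 17.5159
  f8: (p7, p0, p1) → 79.0105
  f9: (p7, p6, p5) → 58.9443
  f10: (p7, p6, p1) → 78.0096
  f11: (p7, p3, p5) → 25.8705
  f12: (p7, p3, p0) → 53.5988
Σ area = 792.266

Check V−E+F: 8 − 18 + 12 = 2.


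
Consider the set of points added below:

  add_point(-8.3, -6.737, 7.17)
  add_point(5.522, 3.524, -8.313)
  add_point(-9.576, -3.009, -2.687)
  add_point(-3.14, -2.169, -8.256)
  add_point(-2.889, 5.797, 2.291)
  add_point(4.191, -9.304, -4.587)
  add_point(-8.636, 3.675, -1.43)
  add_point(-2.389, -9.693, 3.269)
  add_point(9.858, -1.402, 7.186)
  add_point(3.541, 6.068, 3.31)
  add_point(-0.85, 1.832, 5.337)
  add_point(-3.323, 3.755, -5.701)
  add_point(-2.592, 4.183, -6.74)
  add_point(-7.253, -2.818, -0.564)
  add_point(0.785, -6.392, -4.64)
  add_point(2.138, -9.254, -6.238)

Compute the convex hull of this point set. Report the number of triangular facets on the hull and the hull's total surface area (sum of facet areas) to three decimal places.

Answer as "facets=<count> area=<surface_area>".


Extreme-point indices: [0, 1, 2, 3, 4, 5, 6, 7, 8, 9, 10, 12, 15] — 13 of 16 on the boundary.

Area of each hull facet:
  f1: (p1, p9, p8) → 63.1008
  f2: (p12, p1, p9) → 46.6461
  f3: (p5, p1, p8) → 97.1952
  f4: (p5, p15, p1) → 17.5695
  f5: (p6, p0, p2) → 35.9988
  f6: (p10, p9, p8) → 33.3108
  f7: (p10, p0, p8) → 60.4883
  f8: (p3, p15, p1) → 46.8942
  f9: (p3, p12, p1) → 27.1471
  f10: (p3, p15, p2) → 37.8329
  f11: (p3, p6, p2) → 29.2664
  f12: (p3, p6, p12) → 26.4034
  f13: (p7, p5, p15) → 13.5083
  f14: (p7, p15, p2) → 58.9683
  f15: (p7, p0, p2) → 39.5005
  f16: (p7, p0, p8) → 56.3978
  f17: (p7, p5, p8) → 73.8292
  f18: (p4, p6, p0) → 48.0501
  f19: (p4, p10, p0) → 28.5628
  f20: (p4, p10, p9) → 15.8799
  f21: (p4, p12, p9) → 29.6535
  f22: (p4, p6, p12) → 27.7531
Σ area = 913.957

Euler characteristic 13−33+22 = 2 ✓

facets=22 area=913.957


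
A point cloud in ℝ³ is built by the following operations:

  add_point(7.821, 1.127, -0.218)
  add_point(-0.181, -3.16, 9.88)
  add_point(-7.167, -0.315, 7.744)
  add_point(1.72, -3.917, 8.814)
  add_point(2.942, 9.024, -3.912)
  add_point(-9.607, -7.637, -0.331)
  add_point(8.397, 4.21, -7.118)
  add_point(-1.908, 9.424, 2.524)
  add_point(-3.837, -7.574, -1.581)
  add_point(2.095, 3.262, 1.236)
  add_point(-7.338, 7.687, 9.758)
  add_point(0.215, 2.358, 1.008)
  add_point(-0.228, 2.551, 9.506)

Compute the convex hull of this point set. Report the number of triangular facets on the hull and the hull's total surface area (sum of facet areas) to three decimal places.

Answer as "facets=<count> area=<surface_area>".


facets=18 area=790.343

Hull vertices (11/13): indices [0, 1, 2, 3, 4, 5, 6, 7, 8, 10, 12].

Area of each hull facet:
  f1: (p10, p7, p5) → 83.4169
  f2: (p4, p6, p5) → 84.1295
  f3: (p4, p7, p5) → 76.1459
  f4: (p8, p6, p5) → 35.3665
  f5: (p2, p1, p5) → 43.2645
  f6: (p2, p10, p5) → 27.1951
  f7: (p2, p10, p1) → 30.8225
  f8: (p12, p10, p7) → 37.2116
  f9: (p12, p10, p1) → 20.2957
  f10: (p12, p4, p7) → 36.3121
  f11: (p0, p8, p6) → 54.0390
  f12: (p0, p4, p6) → 29.6757
  f13: (p0, p12, p4) → 63.0353
  f14: (p3, p0, p8) → 71.1406
  f15: (p3, p1, p5) → 16.7436
  f16: (p3, p8, p5) → 35.1316
  f17: (p3, p12, p1) → 6.2902
  f18: (p3, p0, p12) → 40.1273
Σ area = 790.343

Euler: V−E+F = 11−27+18 = 2.


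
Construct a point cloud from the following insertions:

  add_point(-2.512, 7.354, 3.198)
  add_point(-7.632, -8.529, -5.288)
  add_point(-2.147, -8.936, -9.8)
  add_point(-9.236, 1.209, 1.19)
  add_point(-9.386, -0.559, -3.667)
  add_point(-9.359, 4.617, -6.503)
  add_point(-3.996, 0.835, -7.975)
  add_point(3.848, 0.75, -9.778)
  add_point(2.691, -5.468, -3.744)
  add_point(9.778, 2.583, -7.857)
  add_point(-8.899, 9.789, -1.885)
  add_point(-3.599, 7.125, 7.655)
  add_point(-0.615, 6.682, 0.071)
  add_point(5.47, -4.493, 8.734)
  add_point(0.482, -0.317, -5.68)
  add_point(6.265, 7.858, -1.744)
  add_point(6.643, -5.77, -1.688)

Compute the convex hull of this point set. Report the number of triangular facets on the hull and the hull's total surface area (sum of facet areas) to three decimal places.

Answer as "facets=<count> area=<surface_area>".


facets=20 area=1089.553

Hull vertices (12/17): indices [1, 2, 3, 4, 5, 7, 9, 10, 11, 13, 15, 16].

Per-facet area ½‖(b−a)×(c−a)‖:
  f1: (p5, p1, p4) → 16.3651
  f2: (p16, p13, p9) → 49.6229
  f3: (p7, p10, p9) → 52.4758
  f4: (p7, p5, p10) → 46.9537
  f5: (p3, p11, p10) → 44.6012
  f6: (p3, p5, p4) → 15.0839
  f7: (p3, p5, p10) → 27.8247
  f8: (p3, p1, p4) → 18.5746
  f9: (p3, p1, p13) → 102.0885
  f10: (p3, p11, p13) → 76.8076
  f11: (p15, p13, p9) → 71.3906
  f12: (p15, p11, p13) → 94.4014
  f13: (p15, p10, p9) → 59.5851
  f14: (p15, p11, p10) → 74.0736
  f15: (p2, p5, p1) → 47.1289
  f16: (p2, p7, p5) → 77.8312
  f17: (p2, p1, p13) → 69.6675
  f18: (p2, p16, p13) → 52.3493
  f19: (p2, p16, p9) → 67.0760
  f20: (p2, p7, p9) → 25.6509
Σ area = 1089.553

Euler characteristic 12−30+20 = 2 ✓


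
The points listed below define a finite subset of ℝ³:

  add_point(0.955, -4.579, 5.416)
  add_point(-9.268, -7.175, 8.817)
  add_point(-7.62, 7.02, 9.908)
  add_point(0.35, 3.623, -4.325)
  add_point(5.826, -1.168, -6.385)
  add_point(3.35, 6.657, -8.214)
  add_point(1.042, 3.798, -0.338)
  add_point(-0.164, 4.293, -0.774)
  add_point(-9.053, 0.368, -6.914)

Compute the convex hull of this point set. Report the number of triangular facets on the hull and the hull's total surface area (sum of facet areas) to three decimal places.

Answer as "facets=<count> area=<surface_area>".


Extreme-point indices: [0, 1, 2, 4, 5, 6, 8] — 7 of 9 on the boundary.

Facet areas (half cross-product norm):
  f1: (p8, p4, p1) → 130.3028
  f2: (p8, p5, p4) → 57.7866
  f3: (p8, p2, p1) → 116.5964
  f4: (p8, p5, p2) → 125.3104
  f5: (p0, p4, p1) → 54.0555
  f6: (p0, p2, p1) → 75.3793
  f7: (p6, p5, p2) → 38.7703
  f8: (p6, p0, p2) → 68.1820
  f9: (p6, p5, p4) → 33.0747
  f10: (p6, p0, p4) → 46.4955
Σ area = 745.954

Check V−E+F: 7 − 15 + 10 = 2.

facets=10 area=745.954


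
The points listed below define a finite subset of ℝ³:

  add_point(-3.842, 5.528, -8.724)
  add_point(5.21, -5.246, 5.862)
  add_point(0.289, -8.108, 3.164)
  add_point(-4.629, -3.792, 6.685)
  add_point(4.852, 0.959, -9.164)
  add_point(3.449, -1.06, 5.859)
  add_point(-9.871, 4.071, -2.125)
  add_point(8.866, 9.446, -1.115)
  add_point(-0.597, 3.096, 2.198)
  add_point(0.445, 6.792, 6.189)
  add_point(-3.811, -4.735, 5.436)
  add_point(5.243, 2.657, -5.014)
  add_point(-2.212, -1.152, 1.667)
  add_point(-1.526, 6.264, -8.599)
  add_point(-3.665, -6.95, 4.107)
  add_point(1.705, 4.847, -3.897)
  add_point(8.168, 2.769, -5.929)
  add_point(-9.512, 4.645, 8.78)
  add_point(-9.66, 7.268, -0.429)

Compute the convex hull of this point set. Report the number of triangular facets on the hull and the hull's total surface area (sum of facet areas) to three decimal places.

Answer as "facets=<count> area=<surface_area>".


Extreme-point indices: [0, 1, 2, 3, 4, 6, 7, 9, 13, 14, 16, 17, 18] — 13 of 19 on the boundary.

Per-facet area ½‖(b−a)×(c−a)‖:
  f1: (p18, p17, p6) → 16.9738
  f2: (p14, p17, p6) → 70.0993
  f3: (p14, p4, p2) → 32.3581
  f4: (p1, p4, p2) → 49.7272
  f5: (p1, p14, p2) → 11.4459
  f6: (p13, p4, p7) → 49.9976
  f7: (p13, p18, p7) → 75.6828
  f8: (p9, p1, p7) → 74.0129
  f9: (p9, p1, p17) → 67.1266
  f10: (p9, p18, p7) → 66.9489
  f11: (p9, p18, p17) → 48.3359
  f12: (p16, p4, p7) → 14.0514
  f13: (p16, p1, p7) → 60.1406
  f14: (p16, p1, p4) → 35.5440
  f15: (p3, p14, p17) → 9.9229
  f16: (p3, p1, p17) → 38.9010
  f17: (p3, p1, p14) → 19.2704
  f18: (p0, p18, p6) → 16.2032
  f19: (p0, p13, p18) → 11.1948
  f20: (p0, p13, p4) → 8.5562
  f21: (p0, p14, p6) → 63.0788
  f22: (p0, p14, p4) → 83.9137
Σ area = 923.486

Euler characteristic 13−33+22 = 2 ✓

facets=22 area=923.486


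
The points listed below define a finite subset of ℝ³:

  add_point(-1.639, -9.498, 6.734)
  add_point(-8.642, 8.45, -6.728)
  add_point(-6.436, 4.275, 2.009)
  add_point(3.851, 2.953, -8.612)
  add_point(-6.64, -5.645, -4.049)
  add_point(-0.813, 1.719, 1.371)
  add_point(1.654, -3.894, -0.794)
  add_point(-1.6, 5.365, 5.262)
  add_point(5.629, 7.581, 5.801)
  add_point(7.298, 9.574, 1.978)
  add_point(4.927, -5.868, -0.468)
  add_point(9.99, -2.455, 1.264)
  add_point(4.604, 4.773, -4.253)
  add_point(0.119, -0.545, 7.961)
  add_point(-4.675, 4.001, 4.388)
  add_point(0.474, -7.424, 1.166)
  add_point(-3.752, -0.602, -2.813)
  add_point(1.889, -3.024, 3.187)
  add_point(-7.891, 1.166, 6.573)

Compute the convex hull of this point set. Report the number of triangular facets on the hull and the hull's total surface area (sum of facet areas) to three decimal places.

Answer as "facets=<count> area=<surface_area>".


Hull vertices (12/19): indices [0, 1, 3, 4, 7, 8, 9, 10, 11, 13, 15, 18].

Area of each hull facet:
  f1: (p4, p18, p1) → 84.9026
  f2: (p4, p18, p0) → 67.7724
  f3: (p8, p9, p11) → 27.2845
  f4: (p8, p9, p1) → 42.0052
  f5: (p3, p4, p1) → 87.0972
  f6: (p3, p9, p1) → 89.0109
  f7: (p3, p9, p11) → 69.8562
  f8: (p10, p0, p11) → 28.5366
  f9: (p10, p3, p11) → 37.8859
  f10: (p10, p3, p4) → 69.6616
  f11: (p13, p18, p0) → 38.2390
  f12: (p13, p8, p18) → 39.4739
  f13: (p13, p0, p11) → 55.4636
  f14: (p13, p8, p11) → 54.5511
  f15: (p7, p8, p18) → 10.7437
  f16: (p7, p18, p1) → 54.1066
  f17: (p7, p8, p1) → 47.7051
  f18: (p15, p4, p0) → 26.9582
  f19: (p15, p10, p0) → 11.3871
  f20: (p15, p10, p4) → 20.0130
Σ area = 962.654

Euler: V−E+F = 12−30+20 = 2.

facets=20 area=962.654


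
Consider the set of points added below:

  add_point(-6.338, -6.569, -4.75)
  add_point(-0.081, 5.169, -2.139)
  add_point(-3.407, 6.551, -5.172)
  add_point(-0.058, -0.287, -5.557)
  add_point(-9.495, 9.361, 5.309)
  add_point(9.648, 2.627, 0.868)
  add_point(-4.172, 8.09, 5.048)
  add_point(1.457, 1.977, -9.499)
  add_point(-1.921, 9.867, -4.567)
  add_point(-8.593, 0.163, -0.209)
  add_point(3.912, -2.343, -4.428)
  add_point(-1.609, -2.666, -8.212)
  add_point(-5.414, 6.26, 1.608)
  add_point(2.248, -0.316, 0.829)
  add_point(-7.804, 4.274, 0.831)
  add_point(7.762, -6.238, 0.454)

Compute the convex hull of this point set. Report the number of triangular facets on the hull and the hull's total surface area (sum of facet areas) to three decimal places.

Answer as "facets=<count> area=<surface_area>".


Points on the hull: [0, 2, 4, 5, 6, 7, 8, 9, 11, 15] (10 of 16).

Triangle areas on the boundary:
  f1: (p7, p8, p5) → 63.8934
  f2: (p15, p7, p5) → 58.6391
  f3: (p2, p8, p4) → 22.6775
  f4: (p2, p7, p8) → 13.6708
  f5: (p6, p15, p4) → 32.3765
  f6: (p6, p15, p5) → 68.9859
  f7: (p6, p8, p4) → 26.7971
  f8: (p6, p8, p5) → 71.0594
  f9: (p9, p15, p4) → 87.8845
  f10: (p9, p15, p0) → 63.2784
  f11: (p9, p2, p4) → 49.9640
  f12: (p9, p2, p0) → 40.2524
  f13: (p11, p2, p0) → 33.7027
  f14: (p11, p2, p7) → 22.7156
  f15: (p11, p15, p0) → 46.6642
  f16: (p11, p15, p7) → 37.8434
Σ area = 740.405

Euler: V−E+F = 10−24+16 = 2.

facets=16 area=740.405


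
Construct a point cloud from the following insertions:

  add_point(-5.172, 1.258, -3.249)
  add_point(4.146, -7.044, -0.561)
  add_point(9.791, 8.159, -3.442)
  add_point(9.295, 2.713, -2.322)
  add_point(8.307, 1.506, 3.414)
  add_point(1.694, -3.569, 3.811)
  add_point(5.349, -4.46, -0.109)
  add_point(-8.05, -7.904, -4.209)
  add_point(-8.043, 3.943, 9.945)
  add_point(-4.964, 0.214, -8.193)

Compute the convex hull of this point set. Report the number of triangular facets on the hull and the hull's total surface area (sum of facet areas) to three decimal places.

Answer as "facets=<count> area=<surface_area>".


Hull vertices (8/10): indices [1, 2, 3, 4, 5, 7, 8, 9].

Facet areas (half cross-product norm):
  f1: (p9, p8, p7) → 85.9060
  f2: (p9, p8, p2) → 159.6557
  f3: (p1, p9, p7) → 59.0704
  f4: (p4, p8, p2) → 81.7585
  f5: (p3, p4, p2) → 15.1582
  f6: (p3, p4, p1) → 30.3443
  f7: (p3, p9, p2) → 43.0259
  f8: (p3, p1, p9) → 75.5123
  f9: (p5, p4, p8) → 55.5196
  f10: (p5, p4, p1) → 25.4502
  f11: (p5, p8, p7) → 91.4562
  f12: (p5, p1, p7) → 38.5223
Σ area = 761.380

Euler characteristic 8−18+12 = 2 ✓

facets=12 area=761.380


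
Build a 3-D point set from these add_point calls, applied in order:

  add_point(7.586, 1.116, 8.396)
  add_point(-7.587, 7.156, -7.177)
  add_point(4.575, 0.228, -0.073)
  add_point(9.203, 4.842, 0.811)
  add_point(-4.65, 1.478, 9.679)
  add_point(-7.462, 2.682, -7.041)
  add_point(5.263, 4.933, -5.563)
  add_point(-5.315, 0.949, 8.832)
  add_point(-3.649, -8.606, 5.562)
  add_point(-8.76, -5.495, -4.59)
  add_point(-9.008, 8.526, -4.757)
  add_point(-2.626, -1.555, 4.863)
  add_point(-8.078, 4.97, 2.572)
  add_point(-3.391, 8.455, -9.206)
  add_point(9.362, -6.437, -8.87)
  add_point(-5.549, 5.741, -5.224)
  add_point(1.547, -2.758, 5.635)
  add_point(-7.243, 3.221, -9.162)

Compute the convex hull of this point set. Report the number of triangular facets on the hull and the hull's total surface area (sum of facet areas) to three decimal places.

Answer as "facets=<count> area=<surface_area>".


facets=22 area=1123.692

Hull vertices (13/18): indices [0, 1, 3, 4, 6, 7, 8, 9, 10, 12, 13, 14, 17].

Triangle areas on the boundary:
  f1: (p3, p4, p10) → 132.0496
  f2: (p9, p8, p14) → 106.7195
  f3: (p13, p3, p10) → 57.5946
  f4: (p0, p8, p14) → 133.6844
  f5: (p0, p3, p14) → 61.9585
  f6: (p0, p4, p8) → 66.4761
  f7: (p0, p3, p4) → 51.0437
  f8: (p12, p4, p10) → 10.2816
  f9: (p12, p9, p10) → 51.4502
  f10: (p7, p4, p8) → 5.1405
  f11: (p7, p9, p8) → 60.2554
  f12: (p7, p12, p4) → 4.0481
  f13: (p7, p12, p9) → 50.3420
  f14: (p6, p3, p14) → 46.9115
  f15: (p6, p13, p14) → 54.2267
  f16: (p6, p13, p3) → 24.1130
  f17: (p1, p13, p10) → 6.0339
  f18: (p17, p9, p14) → 90.7808
  f19: (p17, p13, p14) → 62.0660
  f20: (p17, p1, p13) → 10.6932
  f21: (p17, p9, p10) → 33.4506
  f22: (p17, p1, p10) → 4.3719
Σ area = 1123.692

Euler: V−E+F = 13−33+22 = 2.


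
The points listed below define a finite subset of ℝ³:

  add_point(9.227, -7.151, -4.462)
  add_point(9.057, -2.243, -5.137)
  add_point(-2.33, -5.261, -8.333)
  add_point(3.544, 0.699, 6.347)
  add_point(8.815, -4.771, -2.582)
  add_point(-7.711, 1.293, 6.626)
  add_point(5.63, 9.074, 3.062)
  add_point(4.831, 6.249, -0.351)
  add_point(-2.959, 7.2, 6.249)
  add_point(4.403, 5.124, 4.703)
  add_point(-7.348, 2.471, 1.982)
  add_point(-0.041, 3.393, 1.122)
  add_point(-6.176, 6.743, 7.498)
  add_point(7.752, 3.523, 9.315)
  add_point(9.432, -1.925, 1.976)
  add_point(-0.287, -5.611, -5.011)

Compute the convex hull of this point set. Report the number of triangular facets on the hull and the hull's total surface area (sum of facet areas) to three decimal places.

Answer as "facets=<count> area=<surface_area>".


12 of the 16 inputs are extreme points: [0, 1, 2, 3, 5, 6, 7, 10, 12, 13, 14, 15].

Triangle areas on the boundary:
  f1: (p13, p6, p14) → 39.6260
  f2: (p0, p13, p14) → 8.0698
  f3: (p10, p2, p5) → 26.3068
  f4: (p12, p13, p5) → 41.1882
  f5: (p12, p13, p6) → 54.7651
  f6: (p12, p10, p5) → 13.6848
  f7: (p12, p10, p6) → 45.3663
  f8: (p15, p2, p5) → 28.3195
  f9: (p15, p0, p5) → 64.4038
  f10: (p15, p0, p2) → 15.4398
  f11: (p3, p13, p5) → 24.3517
  f12: (p3, p0, p5) → 73.5792
  f13: (p3, p0, p13) → 39.8400
  f14: (p1, p0, p2) → 29.7747
  f15: (p1, p6, p14) → 41.3791
  f16: (p1, p0, p14) → 17.5947
  f17: (p7, p10, p6) → 28.5091
  f18: (p7, p10, p2) → 85.1838
  f19: (p7, p1, p6) → 15.1874
  f20: (p7, p1, p2) → 64.7411
Σ area = 757.311

Euler characteristic 12−30+20 = 2 ✓

facets=20 area=757.311
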